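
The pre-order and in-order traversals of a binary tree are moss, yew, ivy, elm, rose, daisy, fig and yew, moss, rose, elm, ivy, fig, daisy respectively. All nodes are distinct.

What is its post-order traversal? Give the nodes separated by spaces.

The first element of pre-order is the root; it splits in-order into left and right subtrees.
Root moss: left subtree has 1 node {yew}, right has 5 {rose, elm, ivy, fig, daisy}.
  Root ivy: left subtree has 2 nodes {rose, elm}, right has 2 {fig, daisy}.
    Root elm: left subtree has 1 node {rose}, right has 0 { }.
    Root daisy: left subtree has 1 node {fig}, right has 0 { }.

yew rose elm fig daisy ivy moss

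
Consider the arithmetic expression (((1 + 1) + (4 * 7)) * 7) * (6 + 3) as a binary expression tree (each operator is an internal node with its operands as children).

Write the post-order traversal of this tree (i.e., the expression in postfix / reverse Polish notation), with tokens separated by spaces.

Post-order on an expression tree gives postfix notation: for each operator, emit left operand, right operand, then the operator.

1 1 + 4 7 * + 7 * 6 3 + *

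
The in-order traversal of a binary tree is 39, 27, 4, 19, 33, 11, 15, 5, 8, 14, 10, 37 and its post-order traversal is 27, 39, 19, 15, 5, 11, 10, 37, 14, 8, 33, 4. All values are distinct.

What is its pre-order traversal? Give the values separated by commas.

The last element of post-order is the root; it splits in-order into left and right subtrees.
Root 4: left subtree has 2 nodes {39, 27}, right has 9 {19, 33, 11, 15, 5, 8, 14, 10, 37}.
  Root 39: left subtree has 0 nodes { }, right has 1 {27}.
  Root 33: left subtree has 1 node {19}, right has 7 {11, 15, 5, 8, 14, 10, 37}.
    Root 8: left subtree has 3 nodes {11, 15, 5}, right has 3 {14, 10, 37}.
      Root 11: left subtree has 0 nodes { }, right has 2 {15, 5}.
        Root 5: left subtree has 1 node {15}, right has 0 { }.
      Root 14: left subtree has 0 nodes { }, right has 2 {10, 37}.
        Root 37: left subtree has 1 node {10}, right has 0 { }.

4, 39, 27, 33, 19, 8, 11, 5, 15, 14, 37, 10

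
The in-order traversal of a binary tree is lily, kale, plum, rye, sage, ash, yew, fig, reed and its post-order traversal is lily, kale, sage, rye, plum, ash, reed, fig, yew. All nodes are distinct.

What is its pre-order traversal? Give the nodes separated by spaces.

The last element of post-order is the root; it splits in-order into left and right subtrees.
Root yew: left subtree has 6 nodes {lily, kale, plum, rye, sage, ash}, right has 2 {fig, reed}.
  Root ash: left subtree has 5 nodes {lily, kale, plum, rye, sage}, right has 0 { }.
    Root plum: left subtree has 2 nodes {lily, kale}, right has 2 {rye, sage}.
      Root kale: left subtree has 1 node {lily}, right has 0 { }.
      Root rye: left subtree has 0 nodes { }, right has 1 {sage}.
  Root fig: left subtree has 0 nodes { }, right has 1 {reed}.

yew ash plum kale lily rye sage fig reed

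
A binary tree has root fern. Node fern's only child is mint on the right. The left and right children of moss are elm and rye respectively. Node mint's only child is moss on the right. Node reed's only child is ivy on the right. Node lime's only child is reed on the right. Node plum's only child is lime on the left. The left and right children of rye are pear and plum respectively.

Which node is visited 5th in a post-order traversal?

Post-order visits the left subtree, then the right subtree, then the node.
At fern: no left child.
At fern: go right to mint.
  At mint: no left child.
  At mint: go right to moss.
    At moss: go left to elm.
      elm is a leaf — visit elm.
    At moss: go right to rye.
      At rye: go left to pear.
        pear is a leaf — visit pear.
      At rye: go right to plum.
        At plum: go left to lime.
          At lime: no left child.
          At lime: go right to reed.
            At reed: no left child.
            At reed: go right to ivy.
              ivy is a leaf — visit ivy.
            Visit reed.
          Visit lime.
        At plum: no right child.
        Visit plum.
      Visit rye.
    Visit moss.
  Visit mint.
Visit fern.
Full post-order sequence: elm, pear, ivy, reed, lime, plum, rye, moss, mint, fern.

lime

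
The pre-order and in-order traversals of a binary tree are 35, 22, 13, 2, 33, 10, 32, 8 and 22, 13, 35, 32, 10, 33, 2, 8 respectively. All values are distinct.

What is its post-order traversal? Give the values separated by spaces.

13 22 32 10 33 8 2 35

The first element of pre-order is the root; it splits in-order into left and right subtrees.
Root 35: left subtree has 2 nodes {22, 13}, right has 5 {32, 10, 33, 2, 8}.
  Root 22: left subtree has 0 nodes { }, right has 1 {13}.
  Root 2: left subtree has 3 nodes {32, 10, 33}, right has 1 {8}.
    Root 33: left subtree has 2 nodes {32, 10}, right has 0 { }.
      Root 10: left subtree has 1 node {32}, right has 0 { }.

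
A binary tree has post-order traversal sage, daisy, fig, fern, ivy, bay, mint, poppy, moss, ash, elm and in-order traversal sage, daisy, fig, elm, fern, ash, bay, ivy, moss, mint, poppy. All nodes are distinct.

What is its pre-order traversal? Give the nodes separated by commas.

elm, fig, daisy, sage, ash, fern, moss, bay, ivy, poppy, mint

The last element of post-order is the root; it splits in-order into left and right subtrees.
Root elm: left subtree has 3 nodes {sage, daisy, fig}, right has 7 {fern, ash, bay, ivy, moss, mint, poppy}.
  Root fig: left subtree has 2 nodes {sage, daisy}, right has 0 { }.
    Root daisy: left subtree has 1 node {sage}, right has 0 { }.
  Root ash: left subtree has 1 node {fern}, right has 5 {bay, ivy, moss, mint, poppy}.
    Root moss: left subtree has 2 nodes {bay, ivy}, right has 2 {mint, poppy}.
      Root bay: left subtree has 0 nodes { }, right has 1 {ivy}.
      Root poppy: left subtree has 1 node {mint}, right has 0 { }.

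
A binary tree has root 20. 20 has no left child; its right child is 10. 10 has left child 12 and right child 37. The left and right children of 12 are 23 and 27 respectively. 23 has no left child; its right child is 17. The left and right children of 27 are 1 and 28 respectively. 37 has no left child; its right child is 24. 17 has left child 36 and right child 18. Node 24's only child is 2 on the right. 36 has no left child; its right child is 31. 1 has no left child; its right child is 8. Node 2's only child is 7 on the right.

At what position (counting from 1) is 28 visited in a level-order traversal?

Level-order visits nodes level by level from the root, left to right within each level.
Level 0: 20
Level 1: 10
Level 2: 12, 37
Level 3: 23, 27, 24
Level 4: 17, 1, 28, 2
Level 5: 36, 18, 8, 7
Level 6: 31
Full level-order sequence: 20, 10, 12, 37, 23, 27, 24, 17, 1, 28, 2, 36, 18, 8, 7, 31.

10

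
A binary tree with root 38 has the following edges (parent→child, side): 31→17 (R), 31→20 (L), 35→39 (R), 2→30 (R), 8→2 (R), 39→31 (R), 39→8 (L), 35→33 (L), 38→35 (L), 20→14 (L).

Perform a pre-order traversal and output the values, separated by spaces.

38 35 33 39 8 2 30 31 20 14 17

Pre-order visits the node, then its left subtree, then its right subtree.
Visit 38.
At 38: go left to 35.
  Visit 35.
  At 35: go left to 33.
    33 is a leaf — visit 33.
  At 35: go right to 39.
    Visit 39.
    At 39: go left to 8.
      Visit 8.
      At 8: no left child.
      At 8: go right to 2.
        Visit 2.
        At 2: no left child.
        At 2: go right to 30.
          30 is a leaf — visit 30.
    At 39: go right to 31.
      Visit 31.
      At 31: go left to 20.
        Visit 20.
        At 20: go left to 14.
          14 is a leaf — visit 14.
        At 20: no right child.
      At 31: go right to 17.
        17 is a leaf — visit 17.
At 38: no right child.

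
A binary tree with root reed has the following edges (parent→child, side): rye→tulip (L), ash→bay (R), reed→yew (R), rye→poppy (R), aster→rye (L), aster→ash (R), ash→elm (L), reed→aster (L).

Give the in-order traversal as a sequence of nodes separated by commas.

tulip, rye, poppy, aster, elm, ash, bay, reed, yew

In-order visits the left subtree, then the node, then the right subtree.
At reed: go left to aster.
  At aster: go left to rye.
    At rye: go left to tulip.
      tulip is a leaf — visit tulip.
    Visit rye.
    At rye: go right to poppy.
      poppy is a leaf — visit poppy.
  Visit aster.
  At aster: go right to ash.
    At ash: go left to elm.
      elm is a leaf — visit elm.
    Visit ash.
    At ash: go right to bay.
      bay is a leaf — visit bay.
Visit reed.
At reed: go right to yew.
  yew is a leaf — visit yew.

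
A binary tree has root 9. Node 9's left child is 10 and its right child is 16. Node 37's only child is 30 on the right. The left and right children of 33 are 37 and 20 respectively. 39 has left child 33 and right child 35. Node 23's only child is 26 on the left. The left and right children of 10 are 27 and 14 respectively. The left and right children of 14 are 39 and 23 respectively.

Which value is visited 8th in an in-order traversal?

35

In-order visits the left subtree, then the node, then the right subtree.
At 9: go left to 10.
  At 10: go left to 27.
    27 is a leaf — visit 27.
  Visit 10.
  At 10: go right to 14.
    At 14: go left to 39.
      At 39: go left to 33.
        At 33: go left to 37.
          At 37: no left child.
          Visit 37.
          At 37: go right to 30.
            30 is a leaf — visit 30.
        Visit 33.
        At 33: go right to 20.
          20 is a leaf — visit 20.
      Visit 39.
      At 39: go right to 35.
        35 is a leaf — visit 35.
    Visit 14.
    At 14: go right to 23.
      At 23: go left to 26.
        26 is a leaf — visit 26.
      Visit 23.
      At 23: no right child.
Visit 9.
At 9: go right to 16.
  16 is a leaf — visit 16.
Full in-order sequence: 27, 10, 37, 30, 33, 20, 39, 35, 14, 26, 23, 9, 16.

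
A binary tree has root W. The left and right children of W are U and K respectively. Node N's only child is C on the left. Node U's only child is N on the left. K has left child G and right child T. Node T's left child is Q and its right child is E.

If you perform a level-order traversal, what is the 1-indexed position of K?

3

Level-order visits nodes level by level from the root, left to right within each level.
Level 0: W
Level 1: U, K
Level 2: N, G, T
Level 3: C, Q, E
Full level-order sequence: W, U, K, N, G, T, C, Q, E.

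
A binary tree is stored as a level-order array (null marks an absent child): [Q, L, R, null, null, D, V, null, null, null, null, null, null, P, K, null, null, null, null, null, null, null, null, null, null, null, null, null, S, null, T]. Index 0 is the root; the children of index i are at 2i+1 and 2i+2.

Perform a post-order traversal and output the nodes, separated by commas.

Post-order visits the left subtree, then the right subtree, then the node.
At Q: go left to L.
  L is a leaf — visit L.
At Q: go right to R.
  At R: go left to D.
    D is a leaf — visit D.
  At R: go right to V.
    At V: go left to P.
      At P: no left child.
      At P: go right to S.
        S is a leaf — visit S.
      Visit P.
    At V: go right to K.
      At K: no left child.
      At K: go right to T.
        T is a leaf — visit T.
      Visit K.
    Visit V.
  Visit R.
Visit Q.

L, D, S, P, T, K, V, R, Q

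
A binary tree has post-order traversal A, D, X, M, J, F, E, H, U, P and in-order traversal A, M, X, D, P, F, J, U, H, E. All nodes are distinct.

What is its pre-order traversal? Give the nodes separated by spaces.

P M A X D U F J H E

The last element of post-order is the root; it splits in-order into left and right subtrees.
Root P: left subtree has 4 nodes {A, M, X, D}, right has 5 {F, J, U, H, E}.
  Root M: left subtree has 1 node {A}, right has 2 {X, D}.
    Root X: left subtree has 0 nodes { }, right has 1 {D}.
  Root U: left subtree has 2 nodes {F, J}, right has 2 {H, E}.
    Root F: left subtree has 0 nodes { }, right has 1 {J}.
    Root H: left subtree has 0 nodes { }, right has 1 {E}.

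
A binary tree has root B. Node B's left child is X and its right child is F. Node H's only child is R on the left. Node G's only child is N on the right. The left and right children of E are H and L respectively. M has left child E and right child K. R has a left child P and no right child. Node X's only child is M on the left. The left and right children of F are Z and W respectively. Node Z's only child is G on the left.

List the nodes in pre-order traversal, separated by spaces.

B X M E H R P L K F Z G N W

Pre-order visits the node, then its left subtree, then its right subtree.
Visit B.
At B: go left to X.
  Visit X.
  At X: go left to M.
    Visit M.
    At M: go left to E.
      Visit E.
      At E: go left to H.
        Visit H.
        At H: go left to R.
          Visit R.
          At R: go left to P.
            P is a leaf — visit P.
          At R: no right child.
        At H: no right child.
      At E: go right to L.
        L is a leaf — visit L.
    At M: go right to K.
      K is a leaf — visit K.
  At X: no right child.
At B: go right to F.
  Visit F.
  At F: go left to Z.
    Visit Z.
    At Z: go left to G.
      Visit G.
      At G: no left child.
      At G: go right to N.
        N is a leaf — visit N.
    At Z: no right child.
  At F: go right to W.
    W is a leaf — visit W.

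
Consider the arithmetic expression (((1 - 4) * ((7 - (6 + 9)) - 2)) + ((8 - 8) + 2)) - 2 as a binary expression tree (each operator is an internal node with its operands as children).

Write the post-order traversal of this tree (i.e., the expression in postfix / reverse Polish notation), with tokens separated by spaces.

Post-order on an expression tree gives postfix notation: for each operator, emit left operand, right operand, then the operator.

1 4 - 7 6 9 + - 2 - * 8 8 - 2 + + 2 -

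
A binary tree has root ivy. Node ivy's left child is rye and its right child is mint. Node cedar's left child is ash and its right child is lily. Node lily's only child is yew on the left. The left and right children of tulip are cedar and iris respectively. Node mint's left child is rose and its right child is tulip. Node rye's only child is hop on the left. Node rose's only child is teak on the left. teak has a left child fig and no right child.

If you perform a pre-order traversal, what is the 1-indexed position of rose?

Pre-order visits the node, then its left subtree, then its right subtree.
Visit ivy.
At ivy: go left to rye.
  Visit rye.
  At rye: go left to hop.
    hop is a leaf — visit hop.
  At rye: no right child.
At ivy: go right to mint.
  Visit mint.
  At mint: go left to rose.
    Visit rose.
    At rose: go left to teak.
      Visit teak.
      At teak: go left to fig.
        fig is a leaf — visit fig.
      At teak: no right child.
    At rose: no right child.
  At mint: go right to tulip.
    Visit tulip.
    At tulip: go left to cedar.
      Visit cedar.
      At cedar: go left to ash.
        ash is a leaf — visit ash.
      At cedar: go right to lily.
        Visit lily.
        At lily: go left to yew.
          yew is a leaf — visit yew.
        At lily: no right child.
    At tulip: go right to iris.
      iris is a leaf — visit iris.
Full pre-order sequence: ivy, rye, hop, mint, rose, teak, fig, tulip, cedar, ash, lily, yew, iris.

5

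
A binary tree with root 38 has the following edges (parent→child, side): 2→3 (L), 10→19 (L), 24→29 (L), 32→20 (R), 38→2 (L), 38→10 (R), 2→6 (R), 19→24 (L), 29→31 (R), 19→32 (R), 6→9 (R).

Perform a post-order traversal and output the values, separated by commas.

Post-order visits the left subtree, then the right subtree, then the node.
At 38: go left to 2.
  At 2: go left to 3.
    3 is a leaf — visit 3.
  At 2: go right to 6.
    At 6: no left child.
    At 6: go right to 9.
      9 is a leaf — visit 9.
    Visit 6.
  Visit 2.
At 38: go right to 10.
  At 10: go left to 19.
    At 19: go left to 24.
      At 24: go left to 29.
        At 29: no left child.
        At 29: go right to 31.
          31 is a leaf — visit 31.
        Visit 29.
      At 24: no right child.
      Visit 24.
    At 19: go right to 32.
      At 32: no left child.
      At 32: go right to 20.
        20 is a leaf — visit 20.
      Visit 32.
    Visit 19.
  At 10: no right child.
  Visit 10.
Visit 38.

3, 9, 6, 2, 31, 29, 24, 20, 32, 19, 10, 38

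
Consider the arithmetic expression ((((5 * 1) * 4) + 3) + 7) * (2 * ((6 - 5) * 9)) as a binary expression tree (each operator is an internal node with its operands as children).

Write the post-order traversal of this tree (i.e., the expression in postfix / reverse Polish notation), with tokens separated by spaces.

5 1 * 4 * 3 + 7 + 2 6 5 - 9 * * *

Post-order on an expression tree gives postfix notation: for each operator, emit left operand, right operand, then the operator.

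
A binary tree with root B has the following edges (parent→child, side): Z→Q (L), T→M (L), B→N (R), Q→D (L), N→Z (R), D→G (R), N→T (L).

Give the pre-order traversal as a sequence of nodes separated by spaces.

Pre-order visits the node, then its left subtree, then its right subtree.
Visit B.
At B: no left child.
At B: go right to N.
  Visit N.
  At N: go left to T.
    Visit T.
    At T: go left to M.
      M is a leaf — visit M.
    At T: no right child.
  At N: go right to Z.
    Visit Z.
    At Z: go left to Q.
      Visit Q.
      At Q: go left to D.
        Visit D.
        At D: no left child.
        At D: go right to G.
          G is a leaf — visit G.
      At Q: no right child.
    At Z: no right child.

B N T M Z Q D G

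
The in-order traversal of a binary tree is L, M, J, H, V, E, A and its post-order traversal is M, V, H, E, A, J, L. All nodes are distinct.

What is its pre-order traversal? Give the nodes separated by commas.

The last element of post-order is the root; it splits in-order into left and right subtrees.
Root L: left subtree has 0 nodes { }, right has 6 {M, J, H, V, E, A}.
  Root J: left subtree has 1 node {M}, right has 4 {H, V, E, A}.
    Root A: left subtree has 3 nodes {H, V, E}, right has 0 { }.
      Root E: left subtree has 2 nodes {H, V}, right has 0 { }.
        Root H: left subtree has 0 nodes { }, right has 1 {V}.

L, J, M, A, E, H, V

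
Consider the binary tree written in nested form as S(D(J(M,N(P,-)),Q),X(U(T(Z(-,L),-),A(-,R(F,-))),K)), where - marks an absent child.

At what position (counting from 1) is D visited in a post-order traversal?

Post-order visits the left subtree, then the right subtree, then the node.
At S: go left to D.
  At D: go left to J.
    At J: go left to M.
      M is a leaf — visit M.
    At J: go right to N.
      At N: go left to P.
        P is a leaf — visit P.
      At N: no right child.
      Visit N.
    Visit J.
  At D: go right to Q.
    Q is a leaf — visit Q.
  Visit D.
At S: go right to X.
  At X: go left to U.
    At U: go left to T.
      At T: go left to Z.
        At Z: no left child.
        At Z: go right to L.
          L is a leaf — visit L.
        Visit Z.
      At T: no right child.
      Visit T.
    At U: go right to A.
      At A: no left child.
      At A: go right to R.
        At R: go left to F.
          F is a leaf — visit F.
        At R: no right child.
        Visit R.
      Visit A.
    Visit U.
  At X: go right to K.
    K is a leaf — visit K.
  Visit X.
Visit S.
Full post-order sequence: M, P, N, J, Q, D, L, Z, T, F, R, A, U, K, X, S.

6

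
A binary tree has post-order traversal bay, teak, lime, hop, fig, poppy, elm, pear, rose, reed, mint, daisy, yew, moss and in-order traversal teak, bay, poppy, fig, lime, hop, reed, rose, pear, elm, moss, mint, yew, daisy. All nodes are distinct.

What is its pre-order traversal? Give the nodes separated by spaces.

The last element of post-order is the root; it splits in-order into left and right subtrees.
Root moss: left subtree has 10 nodes {teak, bay, poppy, fig, lime, hop, reed, rose, pear, elm}, right has 3 {mint, yew, daisy}.
  Root reed: left subtree has 6 nodes {teak, bay, poppy, fig, lime, hop}, right has 3 {rose, pear, elm}.
    Root poppy: left subtree has 2 nodes {teak, bay}, right has 3 {fig, lime, hop}.
      Root teak: left subtree has 0 nodes { }, right has 1 {bay}.
      Root fig: left subtree has 0 nodes { }, right has 2 {lime, hop}.
        Root hop: left subtree has 1 node {lime}, right has 0 { }.
    Root rose: left subtree has 0 nodes { }, right has 2 {pear, elm}.
      Root pear: left subtree has 0 nodes { }, right has 1 {elm}.
  Root yew: left subtree has 1 node {mint}, right has 1 {daisy}.

moss reed poppy teak bay fig hop lime rose pear elm yew mint daisy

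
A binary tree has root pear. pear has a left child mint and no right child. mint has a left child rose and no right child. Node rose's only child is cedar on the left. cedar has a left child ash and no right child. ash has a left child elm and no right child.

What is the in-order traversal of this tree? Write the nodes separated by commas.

In-order visits the left subtree, then the node, then the right subtree.
At pear: go left to mint.
  At mint: go left to rose.
    At rose: go left to cedar.
      At cedar: go left to ash.
        At ash: go left to elm.
          elm is a leaf — visit elm.
        Visit ash.
        At ash: no right child.
      Visit cedar.
      At cedar: no right child.
    Visit rose.
    At rose: no right child.
  Visit mint.
  At mint: no right child.
Visit pear.
At pear: no right child.

elm, ash, cedar, rose, mint, pear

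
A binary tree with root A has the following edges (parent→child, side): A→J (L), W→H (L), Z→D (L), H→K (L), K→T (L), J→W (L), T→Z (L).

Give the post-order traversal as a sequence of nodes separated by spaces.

D Z T K H W J A

Post-order visits the left subtree, then the right subtree, then the node.
At A: go left to J.
  At J: go left to W.
    At W: go left to H.
      At H: go left to K.
        At K: go left to T.
          At T: go left to Z.
            At Z: go left to D.
              D is a leaf — visit D.
            At Z: no right child.
            Visit Z.
          At T: no right child.
          Visit T.
        At K: no right child.
        Visit K.
      At H: no right child.
      Visit H.
    At W: no right child.
    Visit W.
  At J: no right child.
  Visit J.
At A: no right child.
Visit A.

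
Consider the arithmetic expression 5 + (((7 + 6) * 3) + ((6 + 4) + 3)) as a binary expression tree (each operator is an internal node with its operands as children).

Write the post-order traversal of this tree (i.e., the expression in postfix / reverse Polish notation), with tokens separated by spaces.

5 7 6 + 3 * 6 4 + 3 + + +

Post-order on an expression tree gives postfix notation: for each operator, emit left operand, right operand, then the operator.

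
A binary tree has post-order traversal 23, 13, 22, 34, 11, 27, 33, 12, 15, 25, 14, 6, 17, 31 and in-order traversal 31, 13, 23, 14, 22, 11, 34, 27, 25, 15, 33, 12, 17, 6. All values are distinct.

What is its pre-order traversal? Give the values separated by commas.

The last element of post-order is the root; it splits in-order into left and right subtrees.
Root 31: left subtree has 0 nodes { }, right has 13 {13, 23, 14, 22, 11, 34, 27, 25, 15, 33, 12, 17, 6}.
  Root 17: left subtree has 11 nodes {13, 23, 14, 22, 11, 34, 27, 25, 15, 33, 12}, right has 1 {6}.
    Root 14: left subtree has 2 nodes {13, 23}, right has 8 {22, 11, 34, 27, 25, 15, 33, 12}.
      Root 13: left subtree has 0 nodes { }, right has 1 {23}.
      Root 25: left subtree has 4 nodes {22, 11, 34, 27}, right has 3 {15, 33, 12}.
        Root 27: left subtree has 3 nodes {22, 11, 34}, right has 0 { }.
          Root 11: left subtree has 1 node {22}, right has 1 {34}.
        Root 15: left subtree has 0 nodes { }, right has 2 {33, 12}.
          Root 12: left subtree has 1 node {33}, right has 0 { }.

31, 17, 14, 13, 23, 25, 27, 11, 22, 34, 15, 12, 33, 6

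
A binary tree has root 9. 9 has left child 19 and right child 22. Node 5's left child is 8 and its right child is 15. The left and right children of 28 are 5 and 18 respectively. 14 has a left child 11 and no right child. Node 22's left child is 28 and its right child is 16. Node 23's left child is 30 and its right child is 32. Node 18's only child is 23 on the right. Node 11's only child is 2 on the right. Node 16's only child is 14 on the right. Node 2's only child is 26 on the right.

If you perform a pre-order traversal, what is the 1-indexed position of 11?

Pre-order visits the node, then its left subtree, then its right subtree.
Visit 9.
At 9: go left to 19.
  19 is a leaf — visit 19.
At 9: go right to 22.
  Visit 22.
  At 22: go left to 28.
    Visit 28.
    At 28: go left to 5.
      Visit 5.
      At 5: go left to 8.
        8 is a leaf — visit 8.
      At 5: go right to 15.
        15 is a leaf — visit 15.
    At 28: go right to 18.
      Visit 18.
      At 18: no left child.
      At 18: go right to 23.
        Visit 23.
        At 23: go left to 30.
          30 is a leaf — visit 30.
        At 23: go right to 32.
          32 is a leaf — visit 32.
  At 22: go right to 16.
    Visit 16.
    At 16: no left child.
    At 16: go right to 14.
      Visit 14.
      At 14: go left to 11.
        Visit 11.
        At 11: no left child.
        At 11: go right to 2.
          Visit 2.
          At 2: no left child.
          At 2: go right to 26.
            26 is a leaf — visit 26.
      At 14: no right child.
Full pre-order sequence: 9, 19, 22, 28, 5, 8, 15, 18, 23, 30, 32, 16, 14, 11, 2, 26.

14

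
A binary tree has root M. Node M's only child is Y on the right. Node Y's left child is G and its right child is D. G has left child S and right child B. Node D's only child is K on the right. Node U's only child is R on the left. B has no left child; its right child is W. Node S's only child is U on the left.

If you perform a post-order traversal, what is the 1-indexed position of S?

3

Post-order visits the left subtree, then the right subtree, then the node.
At M: no left child.
At M: go right to Y.
  At Y: go left to G.
    At G: go left to S.
      At S: go left to U.
        At U: go left to R.
          R is a leaf — visit R.
        At U: no right child.
        Visit U.
      At S: no right child.
      Visit S.
    At G: go right to B.
      At B: no left child.
      At B: go right to W.
        W is a leaf — visit W.
      Visit B.
    Visit G.
  At Y: go right to D.
    At D: no left child.
    At D: go right to K.
      K is a leaf — visit K.
    Visit D.
  Visit Y.
Visit M.
Full post-order sequence: R, U, S, W, B, G, K, D, Y, M.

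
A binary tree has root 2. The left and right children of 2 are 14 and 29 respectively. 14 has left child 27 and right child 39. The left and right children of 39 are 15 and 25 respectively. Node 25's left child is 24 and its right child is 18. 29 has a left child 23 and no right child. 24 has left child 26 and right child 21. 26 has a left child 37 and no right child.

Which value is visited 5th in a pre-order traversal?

Pre-order visits the node, then its left subtree, then its right subtree.
Visit 2.
At 2: go left to 14.
  Visit 14.
  At 14: go left to 27.
    27 is a leaf — visit 27.
  At 14: go right to 39.
    Visit 39.
    At 39: go left to 15.
      15 is a leaf — visit 15.
    At 39: go right to 25.
      Visit 25.
      At 25: go left to 24.
        Visit 24.
        At 24: go left to 26.
          Visit 26.
          At 26: go left to 37.
            37 is a leaf — visit 37.
          At 26: no right child.
        At 24: go right to 21.
          21 is a leaf — visit 21.
      At 25: go right to 18.
        18 is a leaf — visit 18.
At 2: go right to 29.
  Visit 29.
  At 29: go left to 23.
    23 is a leaf — visit 23.
  At 29: no right child.
Full pre-order sequence: 2, 14, 27, 39, 15, 25, 24, 26, 37, 21, 18, 29, 23.

15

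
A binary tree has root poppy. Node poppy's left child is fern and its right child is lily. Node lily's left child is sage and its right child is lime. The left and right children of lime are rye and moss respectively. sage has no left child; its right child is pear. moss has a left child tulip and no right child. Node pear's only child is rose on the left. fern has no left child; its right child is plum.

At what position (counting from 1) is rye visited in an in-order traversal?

8

In-order visits the left subtree, then the node, then the right subtree.
At poppy: go left to fern.
  At fern: no left child.
  Visit fern.
  At fern: go right to plum.
    plum is a leaf — visit plum.
Visit poppy.
At poppy: go right to lily.
  At lily: go left to sage.
    At sage: no left child.
    Visit sage.
    At sage: go right to pear.
      At pear: go left to rose.
        rose is a leaf — visit rose.
      Visit pear.
      At pear: no right child.
  Visit lily.
  At lily: go right to lime.
    At lime: go left to rye.
      rye is a leaf — visit rye.
    Visit lime.
    At lime: go right to moss.
      At moss: go left to tulip.
        tulip is a leaf — visit tulip.
      Visit moss.
      At moss: no right child.
Full in-order sequence: fern, plum, poppy, sage, rose, pear, lily, rye, lime, tulip, moss.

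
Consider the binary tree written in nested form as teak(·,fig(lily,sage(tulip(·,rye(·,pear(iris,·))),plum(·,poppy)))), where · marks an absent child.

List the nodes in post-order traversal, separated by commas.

lily, iris, pear, rye, tulip, poppy, plum, sage, fig, teak

Post-order visits the left subtree, then the right subtree, then the node.
At teak: no left child.
At teak: go right to fig.
  At fig: go left to lily.
    lily is a leaf — visit lily.
  At fig: go right to sage.
    At sage: go left to tulip.
      At tulip: no left child.
      At tulip: go right to rye.
        At rye: no left child.
        At rye: go right to pear.
          At pear: go left to iris.
            iris is a leaf — visit iris.
          At pear: no right child.
          Visit pear.
        Visit rye.
      Visit tulip.
    At sage: go right to plum.
      At plum: no left child.
      At plum: go right to poppy.
        poppy is a leaf — visit poppy.
      Visit plum.
    Visit sage.
  Visit fig.
Visit teak.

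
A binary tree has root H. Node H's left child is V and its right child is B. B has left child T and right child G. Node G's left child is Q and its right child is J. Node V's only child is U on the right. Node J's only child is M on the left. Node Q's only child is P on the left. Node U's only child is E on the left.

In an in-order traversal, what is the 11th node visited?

J

In-order visits the left subtree, then the node, then the right subtree.
At H: go left to V.
  At V: no left child.
  Visit V.
  At V: go right to U.
    At U: go left to E.
      E is a leaf — visit E.
    Visit U.
    At U: no right child.
Visit H.
At H: go right to B.
  At B: go left to T.
    T is a leaf — visit T.
  Visit B.
  At B: go right to G.
    At G: go left to Q.
      At Q: go left to P.
        P is a leaf — visit P.
      Visit Q.
      At Q: no right child.
    Visit G.
    At G: go right to J.
      At J: go left to M.
        M is a leaf — visit M.
      Visit J.
      At J: no right child.
Full in-order sequence: V, E, U, H, T, B, P, Q, G, M, J.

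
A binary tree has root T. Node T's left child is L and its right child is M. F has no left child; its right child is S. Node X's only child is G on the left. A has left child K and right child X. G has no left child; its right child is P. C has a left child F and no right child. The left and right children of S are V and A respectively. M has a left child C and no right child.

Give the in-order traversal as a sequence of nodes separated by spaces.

In-order visits the left subtree, then the node, then the right subtree.
At T: go left to L.
  L is a leaf — visit L.
Visit T.
At T: go right to M.
  At M: go left to C.
    At C: go left to F.
      At F: no left child.
      Visit F.
      At F: go right to S.
        At S: go left to V.
          V is a leaf — visit V.
        Visit S.
        At S: go right to A.
          At A: go left to K.
            K is a leaf — visit K.
          Visit A.
          At A: go right to X.
            At X: go left to G.
              At G: no left child.
              Visit G.
              At G: go right to P.
                P is a leaf — visit P.
            Visit X.
            At X: no right child.
    Visit C.
    At C: no right child.
  Visit M.
  At M: no right child.

L T F V S K A G P X C M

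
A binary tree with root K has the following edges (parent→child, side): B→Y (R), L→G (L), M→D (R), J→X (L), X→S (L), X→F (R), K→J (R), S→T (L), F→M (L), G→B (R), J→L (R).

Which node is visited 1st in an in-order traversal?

K

In-order visits the left subtree, then the node, then the right subtree.
At K: no left child.
Visit K.
At K: go right to J.
  At J: go left to X.
    At X: go left to S.
      At S: go left to T.
        T is a leaf — visit T.
      Visit S.
      At S: no right child.
    Visit X.
    At X: go right to F.
      At F: go left to M.
        At M: no left child.
        Visit M.
        At M: go right to D.
          D is a leaf — visit D.
      Visit F.
      At F: no right child.
  Visit J.
  At J: go right to L.
    At L: go left to G.
      At G: no left child.
      Visit G.
      At G: go right to B.
        At B: no left child.
        Visit B.
        At B: go right to Y.
          Y is a leaf — visit Y.
    Visit L.
    At L: no right child.
Full in-order sequence: K, T, S, X, M, D, F, J, G, B, Y, L.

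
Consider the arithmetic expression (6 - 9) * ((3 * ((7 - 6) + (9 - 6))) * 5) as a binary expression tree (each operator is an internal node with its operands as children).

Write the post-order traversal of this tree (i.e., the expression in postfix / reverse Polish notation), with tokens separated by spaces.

6 9 - 3 7 6 - 9 6 - + * 5 * *

Post-order on an expression tree gives postfix notation: for each operator, emit left operand, right operand, then the operator.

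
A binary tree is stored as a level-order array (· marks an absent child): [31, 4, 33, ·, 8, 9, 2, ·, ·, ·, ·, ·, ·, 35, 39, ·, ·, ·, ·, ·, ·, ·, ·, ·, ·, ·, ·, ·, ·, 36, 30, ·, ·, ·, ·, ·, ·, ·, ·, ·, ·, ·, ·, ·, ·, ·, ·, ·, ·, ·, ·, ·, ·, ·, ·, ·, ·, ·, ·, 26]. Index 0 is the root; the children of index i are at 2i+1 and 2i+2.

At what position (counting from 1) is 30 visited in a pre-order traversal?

11

Pre-order visits the node, then its left subtree, then its right subtree.
Visit 31.
At 31: go left to 4.
  Visit 4.
  At 4: no left child.
  At 4: go right to 8.
    8 is a leaf — visit 8.
At 31: go right to 33.
  Visit 33.
  At 33: go left to 9.
    9 is a leaf — visit 9.
  At 33: go right to 2.
    Visit 2.
    At 2: go left to 35.
      35 is a leaf — visit 35.
    At 2: go right to 39.
      Visit 39.
      At 39: go left to 36.
        Visit 36.
        At 36: go left to 26.
          26 is a leaf — visit 26.
        At 36: no right child.
      At 39: go right to 30.
        30 is a leaf — visit 30.
Full pre-order sequence: 31, 4, 8, 33, 9, 2, 35, 39, 36, 26, 30.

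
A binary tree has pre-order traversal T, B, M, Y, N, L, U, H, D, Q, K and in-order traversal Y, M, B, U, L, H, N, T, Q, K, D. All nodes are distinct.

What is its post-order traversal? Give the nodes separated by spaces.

Y M U H L N B K Q D T

The first element of pre-order is the root; it splits in-order into left and right subtrees.
Root T: left subtree has 7 nodes {Y, M, B, U, L, H, N}, right has 3 {Q, K, D}.
  Root B: left subtree has 2 nodes {Y, M}, right has 4 {U, L, H, N}.
    Root M: left subtree has 1 node {Y}, right has 0 { }.
    Root N: left subtree has 3 nodes {U, L, H}, right has 0 { }.
      Root L: left subtree has 1 node {U}, right has 1 {H}.
  Root D: left subtree has 2 nodes {Q, K}, right has 0 { }.
    Root Q: left subtree has 0 nodes { }, right has 1 {K}.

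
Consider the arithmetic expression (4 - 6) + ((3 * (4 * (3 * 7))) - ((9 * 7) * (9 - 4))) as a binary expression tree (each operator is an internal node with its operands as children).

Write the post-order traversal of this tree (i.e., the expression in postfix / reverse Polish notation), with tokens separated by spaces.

4 6 - 3 4 3 7 * * * 9 7 * 9 4 - * - +

Post-order on an expression tree gives postfix notation: for each operator, emit left operand, right operand, then the operator.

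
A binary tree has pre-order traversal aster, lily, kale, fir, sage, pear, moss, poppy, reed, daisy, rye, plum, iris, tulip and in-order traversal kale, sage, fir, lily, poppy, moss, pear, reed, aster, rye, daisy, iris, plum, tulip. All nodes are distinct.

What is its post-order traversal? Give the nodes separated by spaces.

sage fir kale poppy moss reed pear lily rye iris tulip plum daisy aster

The first element of pre-order is the root; it splits in-order into left and right subtrees.
Root aster: left subtree has 8 nodes {kale, sage, fir, lily, poppy, moss, pear, reed}, right has 5 {rye, daisy, iris, plum, tulip}.
  Root lily: left subtree has 3 nodes {kale, sage, fir}, right has 4 {poppy, moss, pear, reed}.
    Root kale: left subtree has 0 nodes { }, right has 2 {sage, fir}.
      Root fir: left subtree has 1 node {sage}, right has 0 { }.
    Root pear: left subtree has 2 nodes {poppy, moss}, right has 1 {reed}.
      Root moss: left subtree has 1 node {poppy}, right has 0 { }.
  Root daisy: left subtree has 1 node {rye}, right has 3 {iris, plum, tulip}.
    Root plum: left subtree has 1 node {iris}, right has 1 {tulip}.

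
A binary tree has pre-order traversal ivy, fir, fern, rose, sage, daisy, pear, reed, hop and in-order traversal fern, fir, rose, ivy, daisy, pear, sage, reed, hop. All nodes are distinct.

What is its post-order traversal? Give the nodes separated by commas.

The first element of pre-order is the root; it splits in-order into left and right subtrees.
Root ivy: left subtree has 3 nodes {fern, fir, rose}, right has 5 {daisy, pear, sage, reed, hop}.
  Root fir: left subtree has 1 node {fern}, right has 1 {rose}.
  Root sage: left subtree has 2 nodes {daisy, pear}, right has 2 {reed, hop}.
    Root daisy: left subtree has 0 nodes { }, right has 1 {pear}.
    Root reed: left subtree has 0 nodes { }, right has 1 {hop}.

fern, rose, fir, pear, daisy, hop, reed, sage, ivy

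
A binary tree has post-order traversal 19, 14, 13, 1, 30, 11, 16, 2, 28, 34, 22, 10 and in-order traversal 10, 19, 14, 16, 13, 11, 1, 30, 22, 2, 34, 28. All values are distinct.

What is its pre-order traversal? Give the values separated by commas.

10, 22, 16, 14, 19, 11, 13, 30, 1, 34, 2, 28

The last element of post-order is the root; it splits in-order into left and right subtrees.
Root 10: left subtree has 0 nodes { }, right has 11 {19, 14, 16, 13, 11, 1, 30, 22, 2, 34, 28}.
  Root 22: left subtree has 7 nodes {19, 14, 16, 13, 11, 1, 30}, right has 3 {2, 34, 28}.
    Root 16: left subtree has 2 nodes {19, 14}, right has 4 {13, 11, 1, 30}.
      Root 14: left subtree has 1 node {19}, right has 0 { }.
      Root 11: left subtree has 1 node {13}, right has 2 {1, 30}.
        Root 30: left subtree has 1 node {1}, right has 0 { }.
    Root 34: left subtree has 1 node {2}, right has 1 {28}.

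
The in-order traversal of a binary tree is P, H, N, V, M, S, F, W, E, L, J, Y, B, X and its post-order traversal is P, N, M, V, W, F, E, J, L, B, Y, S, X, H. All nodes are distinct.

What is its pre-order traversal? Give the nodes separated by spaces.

H P X S V N M Y L E F W J B

The last element of post-order is the root; it splits in-order into left and right subtrees.
Root H: left subtree has 1 node {P}, right has 12 {N, V, M, S, F, W, E, L, J, Y, B, X}.
  Root X: left subtree has 11 nodes {N, V, M, S, F, W, E, L, J, Y, B}, right has 0 { }.
    Root S: left subtree has 3 nodes {N, V, M}, right has 7 {F, W, E, L, J, Y, B}.
      Root V: left subtree has 1 node {N}, right has 1 {M}.
      Root Y: left subtree has 5 nodes {F, W, E, L, J}, right has 1 {B}.
        Root L: left subtree has 3 nodes {F, W, E}, right has 1 {J}.
          Root E: left subtree has 2 nodes {F, W}, right has 0 { }.
            Root F: left subtree has 0 nodes { }, right has 1 {W}.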